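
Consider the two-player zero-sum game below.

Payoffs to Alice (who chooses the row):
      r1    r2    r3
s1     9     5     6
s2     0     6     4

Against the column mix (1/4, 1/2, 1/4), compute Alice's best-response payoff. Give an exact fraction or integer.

25/4

s1: (9)·(1/4) + (5)·(1/2) + (6)·(1/4) = 25/4.
s2: (0)·(1/4) + (6)·(1/2) + (4)·(1/4) = 4.
The best pure response is s1 with expected payoff 25/4.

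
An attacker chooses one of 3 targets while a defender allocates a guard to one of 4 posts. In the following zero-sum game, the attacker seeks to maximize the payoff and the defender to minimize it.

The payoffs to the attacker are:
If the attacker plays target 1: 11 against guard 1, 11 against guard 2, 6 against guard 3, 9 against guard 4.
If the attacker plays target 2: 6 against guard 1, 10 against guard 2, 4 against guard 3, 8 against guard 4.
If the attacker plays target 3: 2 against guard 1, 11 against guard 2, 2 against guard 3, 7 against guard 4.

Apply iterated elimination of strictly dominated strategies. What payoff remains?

Row target 2 is strictly dominated by row target 1 (11>6, 11>10, 6>4, 9>8); eliminate target 2.
Column guard 2 is strictly dominated by guard 3 for the defender (6<11, 2<11); eliminate guard 2.
Row target 3 is strictly dominated by row target 1 (11>2, 6>2, 9>7); eliminate target 3.
Column guard 1 is strictly dominated by guard 3 for the defender (6<11); eliminate guard 1.
Column guard 4 is strictly dominated by guard 3 for the defender (6<9); eliminate guard 4.
Only (target 1, guard 3) remains, with payoff 6.

6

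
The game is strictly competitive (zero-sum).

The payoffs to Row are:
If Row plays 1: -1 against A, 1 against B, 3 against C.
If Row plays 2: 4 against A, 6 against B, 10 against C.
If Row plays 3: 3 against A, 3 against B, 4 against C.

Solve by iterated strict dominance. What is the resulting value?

4

Row 1 is strictly dominated by row 2 (4>-1, 6>1, 10>3); eliminate 1.
Column C is strictly dominated by A for Column (4<10, 3<4); eliminate C.
Row 3 is strictly dominated by row 2 (4>3, 6>3); eliminate 3.
Column B is strictly dominated by A for Column (4<6); eliminate B.
Only (2, A) remains, with payoff 4.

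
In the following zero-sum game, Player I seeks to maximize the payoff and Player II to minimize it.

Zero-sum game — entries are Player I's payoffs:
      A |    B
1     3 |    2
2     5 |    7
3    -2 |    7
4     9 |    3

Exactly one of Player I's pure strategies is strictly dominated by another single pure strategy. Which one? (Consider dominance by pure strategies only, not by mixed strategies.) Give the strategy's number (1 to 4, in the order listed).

Compare 1 with 2: 5 > 3, 7 > 2.
So 2 strictly dominates 1 for Player I; 1 is strictly dominated.

1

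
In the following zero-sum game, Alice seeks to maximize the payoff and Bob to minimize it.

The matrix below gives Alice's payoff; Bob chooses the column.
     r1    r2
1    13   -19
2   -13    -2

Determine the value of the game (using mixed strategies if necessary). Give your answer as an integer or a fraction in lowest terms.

Row minima are -19 and -13, so Alice's maximin is -13; column maxima are 13 and -2, so Bob's minimax is -2. These differ, so the equilibrium is in mixed strategies.
Let Alice play 1 with probability p. Bob is indifferent when 13p − 13(1−p) = −19p − 2(1−p), giving p = 11/43.
Let Bob play r1 with probability q. Alice is indifferent when 13q − 19(1−q) = −13q − 2(1−q), giving q = 17/43.
The value is 13·(17/43) + (-19)·(26/43) = -273/43.

-273/43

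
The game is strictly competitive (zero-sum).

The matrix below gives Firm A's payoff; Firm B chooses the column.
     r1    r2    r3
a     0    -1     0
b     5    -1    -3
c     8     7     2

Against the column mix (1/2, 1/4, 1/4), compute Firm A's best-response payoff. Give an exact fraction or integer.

a: (0)·(1/2) + (-1)·(1/4) + (0)·(1/4) = -1/4.
b: (5)·(1/2) + (-1)·(1/4) + (-3)·(1/4) = 3/2.
c: (8)·(1/2) + (7)·(1/4) + (2)·(1/4) = 25/4.
The best pure response is c with expected payoff 25/4.

25/4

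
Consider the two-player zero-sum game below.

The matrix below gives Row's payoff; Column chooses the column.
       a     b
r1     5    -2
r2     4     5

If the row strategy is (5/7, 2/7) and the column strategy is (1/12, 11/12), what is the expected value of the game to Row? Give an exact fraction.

Against (1/12, 11/12), each row's expected payoff is r1: -17/12; r2: 59/12.
Taking the (5/7, 2/7)-weighted average: (5/7)·(-17/12) + (2/7)·(59/12) = 11/28.

11/28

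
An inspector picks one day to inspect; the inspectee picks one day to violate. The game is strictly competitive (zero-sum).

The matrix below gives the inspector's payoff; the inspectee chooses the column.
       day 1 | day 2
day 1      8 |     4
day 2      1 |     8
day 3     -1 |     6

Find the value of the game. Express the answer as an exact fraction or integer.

60/11

Row day 3 is strictly dominated by row day 2, so the inspector never plays it.
The remaining 2×2 game on (day 1, day 2) × (day 1, day 2) has no saddle point. Let the inspector play day 1 with probability p; indifference gives 8p + (1−p) = 4p + 8(1−p), so p = 7/11.
Similarly the inspectee's optimal q on day 1 is 4/11, and the value is 8·(4/11) + (4)·(7/11) = 60/11.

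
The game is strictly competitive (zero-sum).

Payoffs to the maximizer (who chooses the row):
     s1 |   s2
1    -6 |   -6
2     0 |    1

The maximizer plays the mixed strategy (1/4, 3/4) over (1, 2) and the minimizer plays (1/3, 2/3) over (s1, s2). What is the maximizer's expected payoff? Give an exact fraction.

Against (1/3, 2/3), each row's expected payoff is 1: -6; 2: 2/3.
Taking the (1/4, 3/4)-weighted average: (1/4)·(-6) + (3/4)·(2/3) = -1.

-1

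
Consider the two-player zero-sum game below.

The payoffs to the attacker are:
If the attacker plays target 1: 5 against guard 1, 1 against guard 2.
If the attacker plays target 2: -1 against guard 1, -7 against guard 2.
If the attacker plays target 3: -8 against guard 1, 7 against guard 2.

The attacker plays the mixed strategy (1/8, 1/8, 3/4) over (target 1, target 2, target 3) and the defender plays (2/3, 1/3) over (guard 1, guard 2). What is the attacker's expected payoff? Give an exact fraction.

-13/6

Against (2/3, 1/3), each row's expected payoff is target 1: 11/3; target 2: -3; target 3: -3.
Taking the (1/8, 1/8, 3/4)-weighted average: (1/8)·(11/3) + (1/8)·(-3) + (3/4)·(-3) = -13/6.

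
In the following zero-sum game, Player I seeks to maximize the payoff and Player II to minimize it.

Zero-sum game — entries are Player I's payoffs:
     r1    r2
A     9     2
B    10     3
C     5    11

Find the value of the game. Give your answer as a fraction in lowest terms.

95/13

Row A is strictly dominated by row B, so Player I never plays it.
The remaining 2×2 game on (B, C) × (r1, r2) has no saddle point. Let Player I play B with probability p; indifference gives 10p + 5(1−p) = 3p + 11(1−p), so p = 6/13.
Similarly Player II's optimal q on r1 is 8/13, and the value is 10·(8/13) + (3)·(5/13) = 95/13.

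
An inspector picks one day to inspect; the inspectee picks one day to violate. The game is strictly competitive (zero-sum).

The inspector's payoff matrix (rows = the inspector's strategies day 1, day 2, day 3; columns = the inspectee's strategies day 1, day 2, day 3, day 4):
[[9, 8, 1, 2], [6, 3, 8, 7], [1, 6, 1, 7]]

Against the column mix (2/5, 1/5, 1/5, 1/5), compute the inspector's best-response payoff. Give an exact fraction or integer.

6

day 1: (9)·(2/5) + (8)·(1/5) + (1)·(1/5) + (2)·(1/5) = 29/5.
day 2: (6)·(2/5) + (3)·(1/5) + (8)·(1/5) + (7)·(1/5) = 6.
day 3: (1)·(2/5) + (6)·(1/5) + (1)·(1/5) + (7)·(1/5) = 16/5.
The best pure response is day 2 with expected payoff 6.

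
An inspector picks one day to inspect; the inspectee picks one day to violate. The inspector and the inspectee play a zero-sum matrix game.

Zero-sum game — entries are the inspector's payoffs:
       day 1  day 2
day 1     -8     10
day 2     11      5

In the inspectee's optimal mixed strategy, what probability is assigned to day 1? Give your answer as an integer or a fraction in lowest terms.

Row minima are -8 and 5, so the inspector's maximin is 5; column maxima are 11 and 10, so the inspectee's minimax is 10. These differ, so the equilibrium is in mixed strategies.
Let the inspectee play day 1 with probability q. The inspector is indifferent when −8q + 10(1−q) = 11q + 5(1−q), giving q = 5/24.

5/24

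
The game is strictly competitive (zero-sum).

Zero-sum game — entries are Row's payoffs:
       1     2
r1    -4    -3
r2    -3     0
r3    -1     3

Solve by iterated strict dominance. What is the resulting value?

-1

Row r1 is strictly dominated by row r2 (-3>-4, 0>-3); eliminate r1.
Row r2 is strictly dominated by row r3 (-1>-3, 3>0); eliminate r2.
Column 2 is strictly dominated by 1 for Column (-1<3); eliminate 2.
Only (r3, 1) remains, with payoff -1.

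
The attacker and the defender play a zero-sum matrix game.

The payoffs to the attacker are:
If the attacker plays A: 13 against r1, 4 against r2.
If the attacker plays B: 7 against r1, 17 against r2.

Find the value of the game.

Row minima are 4 and 7, so the attacker's maximin is 7; column maxima are 13 and 17, so the defender's minimax is 13. These differ, so the equilibrium is in mixed strategies.
Let the attacker play A with probability p. The defender is indifferent when 13p + 7(1−p) = 4p + 17(1−p), giving p = 10/19.
Let the defender play r1 with probability q. The attacker is indifferent when 13q + 4(1−q) = 7q + 17(1−q), giving q = 13/19.
The value is 13·(13/19) + (4)·(6/19) = 193/19.

193/19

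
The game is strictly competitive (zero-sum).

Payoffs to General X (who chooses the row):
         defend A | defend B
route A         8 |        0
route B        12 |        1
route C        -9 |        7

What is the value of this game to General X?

Row route A is strictly dominated by row route B, so General X never plays it.
The remaining 2×2 game on (route B, route C) × (defend A, defend B) has no saddle point. Let General X play route B with probability p; indifference gives 12p − 9(1−p) = p + 7(1−p), so p = 16/27.
Similarly General Y's optimal q on defend A is 2/9, and the value is 12·(2/9) + (1)·(7/9) = 31/9.

31/9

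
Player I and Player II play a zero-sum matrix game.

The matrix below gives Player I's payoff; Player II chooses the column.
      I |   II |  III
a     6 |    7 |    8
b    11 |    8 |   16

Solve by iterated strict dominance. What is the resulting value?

8

Row a is strictly dominated by row b (11>6, 8>7, 16>8); eliminate a.
Column III is strictly dominated by I for Player II (11<16); eliminate III.
Column I is strictly dominated by II for Player II (8<11); eliminate I.
Only (b, II) remains, with payoff 8.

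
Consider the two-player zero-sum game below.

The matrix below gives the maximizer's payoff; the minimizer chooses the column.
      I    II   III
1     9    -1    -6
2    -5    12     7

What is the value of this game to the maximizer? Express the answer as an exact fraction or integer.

Column II is strictly dominated by III for the minimizer (it gives the maximizer more in every row).
The remaining 2×2 game on (1, 2) × (I, III) has no saddle point. Let the maximizer play 1 with probability p; indifference gives 9p − 5(1−p) = −6p + 7(1−p), so p = 4/9.
Similarly the minimizer's optimal q on I is 13/27, and the value is 9·(13/27) + (-6)·(14/27) = 11/9.

11/9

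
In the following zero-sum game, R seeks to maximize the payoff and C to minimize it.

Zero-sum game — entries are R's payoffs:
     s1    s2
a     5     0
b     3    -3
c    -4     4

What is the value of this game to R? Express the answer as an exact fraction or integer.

Row b is strictly dominated by row a, so R never plays it.
The remaining 2×2 game on (a, c) × (s1, s2) has no saddle point. Let R play a with probability p; indifference gives 5p − 4(1−p) = 4(1−p), so p = 8/13.
Similarly C's optimal q on s1 is 4/13, and the value is 5·(4/13) + (0)·(9/13) = 20/13.

20/13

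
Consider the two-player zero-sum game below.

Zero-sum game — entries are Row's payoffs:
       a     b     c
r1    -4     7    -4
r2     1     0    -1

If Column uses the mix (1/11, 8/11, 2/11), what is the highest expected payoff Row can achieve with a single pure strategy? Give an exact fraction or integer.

r1: (-4)·(1/11) + (7)·(8/11) + (-4)·(2/11) = 4.
r2: (1)·(1/11) + (0)·(8/11) + (-1)·(2/11) = -1/11.
The best pure response is r1 with expected payoff 4.

4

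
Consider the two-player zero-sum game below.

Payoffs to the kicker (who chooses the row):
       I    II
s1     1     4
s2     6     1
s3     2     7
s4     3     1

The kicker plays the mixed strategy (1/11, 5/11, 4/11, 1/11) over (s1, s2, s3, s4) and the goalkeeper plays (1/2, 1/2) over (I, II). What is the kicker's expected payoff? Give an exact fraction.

40/11

Against (1/2, 1/2), each row's expected payoff is s1: 5/2; s2: 7/2; s3: 9/2; s4: 2.
Taking the (1/11, 5/11, 4/11, 1/11)-weighted average: (1/11)·(5/2) + (5/11)·(7/2) + (4/11)·(9/2) + (1/11)·(2) = 40/11.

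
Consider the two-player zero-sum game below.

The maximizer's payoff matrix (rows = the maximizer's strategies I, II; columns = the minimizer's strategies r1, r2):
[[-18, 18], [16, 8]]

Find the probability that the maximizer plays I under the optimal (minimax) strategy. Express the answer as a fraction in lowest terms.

Row minima are -18 and 8, so the maximizer's maximin is 8; column maxima are 16 and 18, so the minimizer's minimax is 16. These differ, so the equilibrium is in mixed strategies.
Let the maximizer play I with probability p. The minimizer is indifferent when −18p + 16(1−p) = 18p + 8(1−p), giving p = 2/11.

2/11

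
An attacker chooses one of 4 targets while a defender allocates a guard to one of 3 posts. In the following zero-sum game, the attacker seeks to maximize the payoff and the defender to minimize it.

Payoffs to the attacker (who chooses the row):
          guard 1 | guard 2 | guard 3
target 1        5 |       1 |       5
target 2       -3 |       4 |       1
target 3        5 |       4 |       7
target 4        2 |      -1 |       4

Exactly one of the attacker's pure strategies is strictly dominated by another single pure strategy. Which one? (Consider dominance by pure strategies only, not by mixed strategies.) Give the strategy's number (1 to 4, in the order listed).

Compare target 4 with target 1: 5 > 2, 1 > -1, 5 > 4.
So target 1 strictly dominates target 4 for the attacker; target 4 is strictly dominated.

4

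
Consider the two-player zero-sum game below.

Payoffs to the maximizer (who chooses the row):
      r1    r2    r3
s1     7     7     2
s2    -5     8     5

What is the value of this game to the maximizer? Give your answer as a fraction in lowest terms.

Column r2 is strictly dominated by r3 for the minimizer (it gives the maximizer more in every row).
The remaining 2×2 game on (s1, s2) × (r1, r3) has no saddle point. Let the maximizer play s1 with probability p; indifference gives 7p − 5(1−p) = 2p + 5(1−p), so p = 2/3.
Similarly the minimizer's optimal q on r1 is 1/5, and the value is 7·(1/5) + (2)·(4/5) = 3.

3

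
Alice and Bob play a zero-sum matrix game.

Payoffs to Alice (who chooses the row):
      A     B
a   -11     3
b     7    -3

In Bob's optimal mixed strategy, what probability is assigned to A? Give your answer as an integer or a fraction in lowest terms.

Row minima are -11 and -3, so Alice's maximin is -3; column maxima are 7 and 3, so Bob's minimax is 3. These differ, so the equilibrium is in mixed strategies.
Let Bob play A with probability q. Alice is indifferent when −11q + 3(1−q) = 7q − 3(1−q), giving q = 1/4.

1/4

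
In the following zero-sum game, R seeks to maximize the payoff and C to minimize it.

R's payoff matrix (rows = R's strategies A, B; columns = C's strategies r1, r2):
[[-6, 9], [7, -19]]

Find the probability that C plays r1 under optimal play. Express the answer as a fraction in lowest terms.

Row minima are -6 and -19, so R's maximin is -6; column maxima are 7 and 9, so C's minimax is 7. These differ, so the equilibrium is in mixed strategies.
Let C play r1 with probability q. R is indifferent when −6q + 9(1−q) = 7q − 19(1−q), giving q = 28/41.

28/41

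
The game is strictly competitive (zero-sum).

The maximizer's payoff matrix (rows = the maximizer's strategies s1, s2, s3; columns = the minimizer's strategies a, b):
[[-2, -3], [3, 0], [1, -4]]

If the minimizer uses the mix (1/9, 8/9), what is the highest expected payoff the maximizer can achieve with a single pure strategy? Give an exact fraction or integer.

s1: (-2)·(1/9) + (-3)·(8/9) = -26/9.
s2: (3)·(1/9) + (0)·(8/9) = 1/3.
s3: (1)·(1/9) + (-4)·(8/9) = -31/9.
The best pure response is s2 with expected payoff 1/3.

1/3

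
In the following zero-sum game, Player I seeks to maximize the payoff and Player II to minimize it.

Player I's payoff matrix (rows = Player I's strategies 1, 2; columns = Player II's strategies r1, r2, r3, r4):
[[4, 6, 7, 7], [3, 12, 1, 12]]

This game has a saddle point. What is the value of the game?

Row minima: 4, 1 → Player I's maximin is 4.
Column maxima: 4, 12, 7, 12 → Player II's minimax is 4.
They coincide at (1, r1), so the value is 4.

4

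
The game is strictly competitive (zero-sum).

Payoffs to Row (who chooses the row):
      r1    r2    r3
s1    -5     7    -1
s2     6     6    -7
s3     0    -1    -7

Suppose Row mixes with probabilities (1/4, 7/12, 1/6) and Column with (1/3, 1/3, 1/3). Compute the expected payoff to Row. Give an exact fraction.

Against (1/3, 1/3, 1/3), each row's expected payoff is s1: 1/3; s2: 5/3; s3: -8/3.
Taking the (1/4, 7/12, 1/6)-weighted average: (1/4)·(1/3) + (7/12)·(5/3) + (1/6)·(-8/3) = 11/18.

11/18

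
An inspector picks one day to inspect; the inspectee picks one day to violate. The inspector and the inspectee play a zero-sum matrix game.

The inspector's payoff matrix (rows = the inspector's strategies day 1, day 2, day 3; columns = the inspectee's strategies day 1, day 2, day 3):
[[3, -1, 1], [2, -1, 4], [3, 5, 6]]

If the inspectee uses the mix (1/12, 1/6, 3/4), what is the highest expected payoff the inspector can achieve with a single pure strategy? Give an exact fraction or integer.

day 1: (3)·(1/12) + (-1)·(1/6) + (1)·(3/4) = 5/6.
day 2: (2)·(1/12) + (-1)·(1/6) + (4)·(3/4) = 3.
day 3: (3)·(1/12) + (5)·(1/6) + (6)·(3/4) = 67/12.
The best pure response is day 3 with expected payoff 67/12.

67/12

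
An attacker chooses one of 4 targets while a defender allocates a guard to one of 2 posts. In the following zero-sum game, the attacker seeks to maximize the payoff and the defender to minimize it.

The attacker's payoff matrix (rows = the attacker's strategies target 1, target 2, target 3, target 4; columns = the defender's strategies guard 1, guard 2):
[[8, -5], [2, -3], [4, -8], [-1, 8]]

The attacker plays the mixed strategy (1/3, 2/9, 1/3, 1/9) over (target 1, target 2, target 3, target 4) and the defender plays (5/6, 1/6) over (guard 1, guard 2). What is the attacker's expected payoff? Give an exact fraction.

Against (5/6, 1/6), each row's expected payoff is target 1: 35/6; target 2: 7/6; target 3: 2; target 4: 1/2.
Taking the (1/3, 2/9, 1/3, 1/9)-weighted average: (1/3)·(35/6) + (2/9)·(7/6) + (1/3)·(2) + (1/9)·(1/2) = 79/27.

79/27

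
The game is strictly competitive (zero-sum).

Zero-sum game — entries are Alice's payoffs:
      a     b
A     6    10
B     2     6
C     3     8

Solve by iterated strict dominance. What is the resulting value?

6

Row C is strictly dominated by row A (6>3, 10>8); eliminate C.
Column b is strictly dominated by a for Bob (6<10, 2<6); eliminate b.
Row B is strictly dominated by row A (6>2); eliminate B.
Only (A, a) remains, with payoff 6.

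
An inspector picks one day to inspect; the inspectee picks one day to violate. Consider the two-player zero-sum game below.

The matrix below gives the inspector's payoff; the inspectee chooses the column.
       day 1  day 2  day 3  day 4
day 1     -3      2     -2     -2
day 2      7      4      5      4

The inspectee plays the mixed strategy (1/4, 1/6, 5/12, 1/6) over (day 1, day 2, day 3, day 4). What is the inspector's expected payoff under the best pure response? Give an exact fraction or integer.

31/6

day 1: (-3)·(1/4) + (2)·(1/6) + (-2)·(5/12) + (-2)·(1/6) = -19/12.
day 2: (7)·(1/4) + (4)·(1/6) + (5)·(5/12) + (4)·(1/6) = 31/6.
The best pure response is day 2 with expected payoff 31/6.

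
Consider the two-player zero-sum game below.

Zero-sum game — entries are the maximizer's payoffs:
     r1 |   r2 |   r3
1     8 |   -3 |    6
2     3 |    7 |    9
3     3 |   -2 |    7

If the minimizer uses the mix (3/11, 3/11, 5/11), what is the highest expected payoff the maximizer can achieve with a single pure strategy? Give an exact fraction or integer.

75/11

1: (8)·(3/11) + (-3)·(3/11) + (6)·(5/11) = 45/11.
2: (3)·(3/11) + (7)·(3/11) + (9)·(5/11) = 75/11.
3: (3)·(3/11) + (-2)·(3/11) + (7)·(5/11) = 38/11.
The best pure response is 2 with expected payoff 75/11.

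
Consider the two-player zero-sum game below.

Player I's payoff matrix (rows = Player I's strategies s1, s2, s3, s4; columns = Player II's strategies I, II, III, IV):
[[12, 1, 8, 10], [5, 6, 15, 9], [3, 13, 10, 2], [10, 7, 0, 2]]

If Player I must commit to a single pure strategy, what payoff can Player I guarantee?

5

The worst-case payoff for each row is s1: 1, s2: 5, s3: 2, s4: 0.
The best of these is 5.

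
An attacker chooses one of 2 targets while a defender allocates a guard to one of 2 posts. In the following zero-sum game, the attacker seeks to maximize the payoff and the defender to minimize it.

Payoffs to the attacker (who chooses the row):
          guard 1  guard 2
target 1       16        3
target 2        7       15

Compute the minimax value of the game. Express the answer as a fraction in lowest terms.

Row minima are 3 and 7, so the attacker's maximin is 7; column maxima are 16 and 15, so the defender's minimax is 15. These differ, so the equilibrium is in mixed strategies.
Let the attacker play target 1 with probability p. The defender is indifferent when 16p + 7(1−p) = 3p + 15(1−p), giving p = 8/21.
Let the defender play guard 1 with probability q. The attacker is indifferent when 16q + 3(1−q) = 7q + 15(1−q), giving q = 4/7.
The value is 16·(4/7) + (3)·(3/7) = 73/7.

73/7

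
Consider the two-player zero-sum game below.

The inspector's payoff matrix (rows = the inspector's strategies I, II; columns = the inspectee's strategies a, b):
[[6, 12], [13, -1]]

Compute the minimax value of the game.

Row minima are 6 and -1, so the inspector's maximin is 6; column maxima are 13 and 12, so the inspectee's minimax is 12. These differ, so the equilibrium is in mixed strategies.
Let the inspector play I with probability p. The inspectee is indifferent when 6p + 13(1−p) = 12p − (1−p), giving p = 7/10.
Let the inspectee play a with probability q. The inspector is indifferent when 6q + 12(1−q) = 13q − (1−q), giving q = 13/20.
The value is 6·(13/20) + (12)·(7/20) = 81/10.

81/10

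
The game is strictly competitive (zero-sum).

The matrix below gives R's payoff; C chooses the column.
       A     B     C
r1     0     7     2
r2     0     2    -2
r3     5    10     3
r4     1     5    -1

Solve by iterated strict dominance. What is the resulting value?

3

Row r2 is strictly dominated by row r3 (5>0, 10>2, 3>-2); eliminate r2.
Row r1 is strictly dominated by row r3 (5>0, 10>7, 3>2); eliminate r1.
Row r4 is strictly dominated by row r3 (5>1, 10>5, 3>-1); eliminate r4.
Column A is strictly dominated by C for C (3<5); eliminate A.
Column B is strictly dominated by C for C (3<10); eliminate B.
Only (r3, C) remains, with payoff 3.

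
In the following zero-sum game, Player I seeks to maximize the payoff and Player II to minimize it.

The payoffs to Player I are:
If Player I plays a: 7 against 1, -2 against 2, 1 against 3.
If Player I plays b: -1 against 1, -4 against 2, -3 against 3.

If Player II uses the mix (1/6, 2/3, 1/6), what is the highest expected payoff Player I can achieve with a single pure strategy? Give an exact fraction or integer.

0

a: (7)·(1/6) + (-2)·(2/3) + (1)·(1/6) = 0.
b: (-1)·(1/6) + (-4)·(2/3) + (-3)·(1/6) = -10/3.
The best pure response is a with expected payoff 0.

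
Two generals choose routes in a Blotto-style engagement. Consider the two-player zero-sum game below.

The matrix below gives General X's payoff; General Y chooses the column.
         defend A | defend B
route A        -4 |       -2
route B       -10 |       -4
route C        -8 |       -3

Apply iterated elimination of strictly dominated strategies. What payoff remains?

-4

Column defend B is strictly dominated by defend A for General Y (-4<-2, -10<-4, -8<-3); eliminate defend B.
Row route C is strictly dominated by row route A (-4>-8); eliminate route C.
Row route B is strictly dominated by row route A (-4>-10); eliminate route B.
Only (route A, defend A) remains, with payoff -4.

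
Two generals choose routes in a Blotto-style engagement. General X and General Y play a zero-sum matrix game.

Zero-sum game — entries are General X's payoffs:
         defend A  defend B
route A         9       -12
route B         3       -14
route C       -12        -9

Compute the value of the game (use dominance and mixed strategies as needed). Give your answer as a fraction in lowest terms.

-75/8

Row route B is strictly dominated by row route A, so General X never plays it.
The remaining 2×2 game on (route A, route C) × (defend A, defend B) has no saddle point. Let General X play route A with probability p; indifference gives 9p − 12(1−p) = −12p − 9(1−p), so p = 1/8.
Similarly General Y's optimal q on defend A is 1/8, and the value is 9·(1/8) + (-12)·(7/8) = -75/8.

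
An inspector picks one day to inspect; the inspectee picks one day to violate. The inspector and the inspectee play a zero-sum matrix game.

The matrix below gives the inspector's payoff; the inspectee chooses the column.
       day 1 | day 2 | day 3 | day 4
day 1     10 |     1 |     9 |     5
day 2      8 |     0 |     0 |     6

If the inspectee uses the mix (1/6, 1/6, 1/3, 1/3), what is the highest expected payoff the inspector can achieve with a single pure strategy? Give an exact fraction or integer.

day 1: (10)·(1/6) + (1)·(1/6) + (9)·(1/3) + (5)·(1/3) = 13/2.
day 2: (8)·(1/6) + (0)·(1/6) + (0)·(1/3) + (6)·(1/3) = 10/3.
The best pure response is day 1 with expected payoff 13/2.

13/2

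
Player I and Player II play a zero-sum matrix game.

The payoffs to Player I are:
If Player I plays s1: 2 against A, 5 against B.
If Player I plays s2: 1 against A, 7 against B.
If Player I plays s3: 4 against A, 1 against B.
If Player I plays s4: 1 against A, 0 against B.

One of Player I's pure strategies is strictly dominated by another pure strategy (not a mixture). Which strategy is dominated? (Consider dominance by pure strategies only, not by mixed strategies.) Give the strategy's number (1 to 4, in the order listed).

Compare s4 with s1: 2 > 1, 5 > 0.
So s1 strictly dominates s4 for Player I; s4 is strictly dominated.

4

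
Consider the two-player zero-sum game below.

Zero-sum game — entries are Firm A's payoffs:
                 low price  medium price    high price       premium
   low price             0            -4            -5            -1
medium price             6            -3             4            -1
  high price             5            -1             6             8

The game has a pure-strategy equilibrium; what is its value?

-1

Row minima: -5, -3, -1 → Firm A's maximin is -1.
Column maxima: 6, -1, 6, 8 → Firm B's minimax is -1.
They coincide at (high price, medium price), so the value is -1.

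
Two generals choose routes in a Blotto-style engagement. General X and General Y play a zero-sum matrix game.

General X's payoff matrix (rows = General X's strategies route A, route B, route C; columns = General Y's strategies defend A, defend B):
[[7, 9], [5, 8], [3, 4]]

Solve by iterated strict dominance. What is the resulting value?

7

Row route B is strictly dominated by row route A (7>5, 9>8); eliminate route B.
Column defend B is strictly dominated by defend A for General Y (7<9, 3<4); eliminate defend B.
Row route C is strictly dominated by row route A (7>3); eliminate route C.
Only (route A, defend A) remains, with payoff 7.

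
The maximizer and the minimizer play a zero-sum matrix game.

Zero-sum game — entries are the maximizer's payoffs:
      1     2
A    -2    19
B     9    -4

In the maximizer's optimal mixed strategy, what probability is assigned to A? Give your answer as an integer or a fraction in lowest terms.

Row minima are -2 and -4, so the maximizer's maximin is -2; column maxima are 9 and 19, so the minimizer's minimax is 9. These differ, so the equilibrium is in mixed strategies.
Let the maximizer play A with probability p. The minimizer is indifferent when −2p + 9(1−p) = 19p − 4(1−p), giving p = 13/34.

13/34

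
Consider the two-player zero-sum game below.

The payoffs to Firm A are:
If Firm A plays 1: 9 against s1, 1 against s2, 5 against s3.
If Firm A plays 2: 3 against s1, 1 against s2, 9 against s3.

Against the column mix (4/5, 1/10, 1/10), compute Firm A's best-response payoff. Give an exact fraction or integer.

1: (9)·(4/5) + (1)·(1/10) + (5)·(1/10) = 39/5.
2: (3)·(4/5) + (1)·(1/10) + (9)·(1/10) = 17/5.
The best pure response is 1 with expected payoff 39/5.

39/5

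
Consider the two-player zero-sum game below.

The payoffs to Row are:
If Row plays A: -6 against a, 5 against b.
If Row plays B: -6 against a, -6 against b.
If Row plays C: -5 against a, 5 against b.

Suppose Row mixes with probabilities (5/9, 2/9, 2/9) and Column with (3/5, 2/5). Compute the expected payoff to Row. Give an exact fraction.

-22/9

Against (3/5, 2/5), each row's expected payoff is A: -8/5; B: -6; C: -1.
Taking the (5/9, 2/9, 2/9)-weighted average: (5/9)·(-8/5) + (2/9)·(-6) + (2/9)·(-1) = -22/9.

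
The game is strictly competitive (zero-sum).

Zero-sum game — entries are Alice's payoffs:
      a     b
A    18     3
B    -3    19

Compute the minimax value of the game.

Row minima are 3 and -3, so Alice's maximin is 3; column maxima are 18 and 19, so Bob's minimax is 18. These differ, so the equilibrium is in mixed strategies.
Let Alice play A with probability p. Bob is indifferent when 18p − 3(1−p) = 3p + 19(1−p), giving p = 22/37.
Let Bob play a with probability q. Alice is indifferent when 18q + 3(1−q) = −3q + 19(1−q), giving q = 16/37.
The value is 18·(16/37) + (3)·(21/37) = 351/37.

351/37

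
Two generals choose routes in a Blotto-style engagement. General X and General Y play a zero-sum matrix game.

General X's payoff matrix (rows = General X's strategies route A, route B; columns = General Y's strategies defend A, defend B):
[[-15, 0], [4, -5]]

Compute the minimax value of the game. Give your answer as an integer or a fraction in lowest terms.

-25/8

Row minima are -15 and -5, so General X's maximin is -5; column maxima are 4 and 0, so General Y's minimax is 0. These differ, so the equilibrium is in mixed strategies.
Let General X play route A with probability p. General Y is indifferent when −15p + 4(1−p) = −5(1−p), giving p = 3/8.
Let General Y play defend A with probability q. General X is indifferent when −15q = 4q − 5(1−q), giving q = 5/24.
The value is -15·(5/24) + (0)·(19/24) = -25/8.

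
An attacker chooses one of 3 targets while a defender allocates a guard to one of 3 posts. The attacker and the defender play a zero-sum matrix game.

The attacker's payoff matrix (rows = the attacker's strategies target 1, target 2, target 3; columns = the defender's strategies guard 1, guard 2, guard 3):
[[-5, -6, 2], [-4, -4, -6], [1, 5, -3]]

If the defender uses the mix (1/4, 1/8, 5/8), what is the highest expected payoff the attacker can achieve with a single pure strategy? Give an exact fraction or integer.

target 1: (-5)·(1/4) + (-6)·(1/8) + (2)·(5/8) = -3/4.
target 2: (-4)·(1/4) + (-4)·(1/8) + (-6)·(5/8) = -21/4.
target 3: (1)·(1/4) + (5)·(1/8) + (-3)·(5/8) = -1.
The best pure response is target 1 with expected payoff -3/4.

-3/4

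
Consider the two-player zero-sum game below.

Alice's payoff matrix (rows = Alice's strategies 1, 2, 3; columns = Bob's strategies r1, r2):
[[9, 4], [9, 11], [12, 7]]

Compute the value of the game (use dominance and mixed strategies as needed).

69/7

Row 1 is strictly dominated by row 3, so Alice never plays it.
The remaining 2×2 game on (2, 3) × (r1, r2) has no saddle point. Let Alice play 2 with probability p; indifference gives 9p + 12(1−p) = 11p + 7(1−p), so p = 5/7.
Similarly Bob's optimal q on r1 is 4/7, and the value is 9·(4/7) + (11)·(3/7) = 69/7.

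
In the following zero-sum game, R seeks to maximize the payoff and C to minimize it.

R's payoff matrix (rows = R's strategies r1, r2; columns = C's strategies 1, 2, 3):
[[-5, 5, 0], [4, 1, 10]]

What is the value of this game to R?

Column 3 is strictly dominated by 1 for C (it gives R more in every row).
The remaining 2×2 game on (r1, r2) × (1, 2) has no saddle point. Let R play r1 with probability p; indifference gives −5p + 4(1−p) = 5p + (1−p), so p = 3/13.
Similarly C's optimal q on 1 is 4/13, and the value is -5·(4/13) + (5)·(9/13) = 25/13.

25/13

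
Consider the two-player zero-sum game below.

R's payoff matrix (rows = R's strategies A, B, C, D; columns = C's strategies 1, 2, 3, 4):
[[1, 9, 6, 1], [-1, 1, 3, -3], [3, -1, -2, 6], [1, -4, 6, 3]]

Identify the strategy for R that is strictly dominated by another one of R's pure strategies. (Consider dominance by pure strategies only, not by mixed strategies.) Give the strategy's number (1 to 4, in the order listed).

Compare B with A: 1 > -1, 9 > 1, 6 > 3, 1 > -3.
So A strictly dominates B for R; B is strictly dominated.

2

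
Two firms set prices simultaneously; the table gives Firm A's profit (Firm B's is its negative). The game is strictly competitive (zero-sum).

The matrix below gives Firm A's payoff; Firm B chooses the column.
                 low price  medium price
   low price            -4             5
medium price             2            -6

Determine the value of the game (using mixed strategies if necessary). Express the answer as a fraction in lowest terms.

Row minima are -4 and -6, so Firm A's maximin is -4; column maxima are 2 and 5, so Firm B's minimax is 2. These differ, so the equilibrium is in mixed strategies.
Let Firm A play low price with probability p. Firm B is indifferent when −4p + 2(1−p) = 5p − 6(1−p), giving p = 8/17.
Let Firm B play low price with probability q. Firm A is indifferent when −4q + 5(1−q) = 2q − 6(1−q), giving q = 11/17.
The value is -4·(11/17) + (5)·(6/17) = -14/17.

-14/17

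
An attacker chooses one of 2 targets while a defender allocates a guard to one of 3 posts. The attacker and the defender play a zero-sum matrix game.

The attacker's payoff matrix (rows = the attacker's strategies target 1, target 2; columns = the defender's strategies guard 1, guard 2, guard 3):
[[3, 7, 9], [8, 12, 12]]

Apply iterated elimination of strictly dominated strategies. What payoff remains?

Row target 1 is strictly dominated by row target 2 (8>3, 12>7, 12>9); eliminate target 1.
Column guard 3 is strictly dominated by guard 1 for the defender (8<12); eliminate guard 3.
Column guard 2 is strictly dominated by guard 1 for the defender (8<12); eliminate guard 2.
Only (target 2, guard 1) remains, with payoff 8.

8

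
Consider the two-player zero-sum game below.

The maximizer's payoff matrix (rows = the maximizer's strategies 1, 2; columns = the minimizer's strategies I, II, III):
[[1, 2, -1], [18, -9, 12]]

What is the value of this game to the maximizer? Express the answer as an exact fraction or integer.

5/8

Column I is strictly dominated by III for the minimizer (it gives the maximizer more in every row).
The remaining 2×2 game on (1, 2) × (II, III) has no saddle point. Let the maximizer play 1 with probability p; indifference gives 2p − 9(1−p) = −p + 12(1−p), so p = 7/8.
Similarly the minimizer's optimal q on II is 13/24, and the value is 2·(13/24) + (-1)·(11/24) = 5/8.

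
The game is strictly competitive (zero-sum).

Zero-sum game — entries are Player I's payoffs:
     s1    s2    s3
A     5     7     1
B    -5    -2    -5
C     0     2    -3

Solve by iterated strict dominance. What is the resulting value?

1

Row C is strictly dominated by row A (5>0, 7>2, 1>-3); eliminate C.
Column s2 is strictly dominated by s1 for Player II (5<7, -5<-2); eliminate s2.
Row B is strictly dominated by row A (5>-5, 1>-5); eliminate B.
Column s1 is strictly dominated by s3 for Player II (1<5); eliminate s1.
Only (A, s3) remains, with payoff 1.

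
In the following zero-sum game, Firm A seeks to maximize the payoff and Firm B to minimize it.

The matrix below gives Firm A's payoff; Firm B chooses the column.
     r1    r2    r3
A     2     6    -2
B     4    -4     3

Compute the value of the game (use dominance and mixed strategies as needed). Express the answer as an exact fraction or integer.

Column r1 is strictly dominated by r3 for Firm B (it gives Firm A more in every row).
The remaining 2×2 game on (A, B) × (r2, r3) has no saddle point. Let Firm A play A with probability p; indifference gives 6p − 4(1−p) = −2p + 3(1−p), so p = 7/15.
Similarly Firm B's optimal q on r2 is 1/3, and the value is 6·(1/3) + (-2)·(2/3) = 2/3.

2/3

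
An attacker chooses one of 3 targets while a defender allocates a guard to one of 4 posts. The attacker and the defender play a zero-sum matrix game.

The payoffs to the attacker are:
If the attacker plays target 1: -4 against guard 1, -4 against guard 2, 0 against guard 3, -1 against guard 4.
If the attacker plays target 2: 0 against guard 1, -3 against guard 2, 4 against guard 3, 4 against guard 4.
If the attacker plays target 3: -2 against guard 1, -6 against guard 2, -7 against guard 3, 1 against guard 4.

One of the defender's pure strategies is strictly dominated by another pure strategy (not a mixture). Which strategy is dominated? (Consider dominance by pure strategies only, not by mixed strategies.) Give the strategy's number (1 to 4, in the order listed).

4

The defender prefers columns that give the attacker less. Compare guard 4 with guard 1: -4 < -1, 0 < 4, -2 < 1.
So guard 1 strictly dominates guard 4 for the defender; guard 4 is strictly dominated.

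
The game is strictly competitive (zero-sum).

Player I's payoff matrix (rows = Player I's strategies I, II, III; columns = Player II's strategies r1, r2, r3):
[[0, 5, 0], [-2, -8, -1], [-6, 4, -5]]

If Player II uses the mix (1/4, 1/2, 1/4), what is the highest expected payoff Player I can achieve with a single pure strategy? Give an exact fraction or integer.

I: (0)·(1/4) + (5)·(1/2) + (0)·(1/4) = 5/2.
II: (-2)·(1/4) + (-8)·(1/2) + (-1)·(1/4) = -19/4.
III: (-6)·(1/4) + (4)·(1/2) + (-5)·(1/4) = -3/4.
The best pure response is I with expected payoff 5/2.

5/2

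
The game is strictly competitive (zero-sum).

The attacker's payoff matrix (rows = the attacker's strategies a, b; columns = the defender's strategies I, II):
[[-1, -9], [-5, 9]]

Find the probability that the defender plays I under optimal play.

9/11

Row minima are -9 and -5, so the attacker's maximin is -5; column maxima are -1 and 9, so the defender's minimax is -1. These differ, so the equilibrium is in mixed strategies.
Let the defender play I with probability q. The attacker is indifferent when −q − 9(1−q) = −5q + 9(1−q), giving q = 9/11.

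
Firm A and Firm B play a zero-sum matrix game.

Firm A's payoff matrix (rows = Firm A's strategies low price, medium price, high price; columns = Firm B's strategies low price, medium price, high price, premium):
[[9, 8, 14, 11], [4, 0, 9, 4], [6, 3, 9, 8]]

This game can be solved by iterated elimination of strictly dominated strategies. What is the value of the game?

Row high price is strictly dominated by row low price (9>6, 8>3, 14>9, 11>8); eliminate high price.
Column high price is strictly dominated by low price for Firm B (9<14, 4<9); eliminate high price.
Row medium price is strictly dominated by row low price (9>4, 8>0, 11>4); eliminate medium price.
Column low price is strictly dominated by medium price for Firm B (8<9); eliminate low price.
Column premium is strictly dominated by medium price for Firm B (8<11); eliminate premium.
Only (low price, medium price) remains, with payoff 8.

8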